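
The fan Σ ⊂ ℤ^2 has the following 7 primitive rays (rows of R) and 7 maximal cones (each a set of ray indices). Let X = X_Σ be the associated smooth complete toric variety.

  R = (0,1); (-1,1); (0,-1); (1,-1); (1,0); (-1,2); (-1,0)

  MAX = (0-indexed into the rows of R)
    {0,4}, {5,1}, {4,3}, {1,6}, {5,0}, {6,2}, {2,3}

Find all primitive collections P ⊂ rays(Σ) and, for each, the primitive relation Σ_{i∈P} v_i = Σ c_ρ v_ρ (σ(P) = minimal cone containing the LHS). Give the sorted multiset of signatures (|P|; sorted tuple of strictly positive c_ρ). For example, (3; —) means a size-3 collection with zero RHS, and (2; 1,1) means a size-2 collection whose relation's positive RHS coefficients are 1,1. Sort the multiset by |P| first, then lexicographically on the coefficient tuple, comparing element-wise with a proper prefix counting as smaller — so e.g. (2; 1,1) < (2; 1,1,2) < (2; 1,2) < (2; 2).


Σ has 14 primitive collections:

  {0,2}:  v_{0} + v_{2} = 0  →  sig = (2; —)
  {1,3}:  v_{1} + v_{3} = 0  →  sig = (2; —)
  {4,6}:  v_{4} + v_{6} = 0  →  sig = (2; —)
  {0,1}:  v_{0} + v_{1} = v_{5}  →  sig = (2; 1)
  {0,3}:  v_{0} + v_{3} = v_{4}  →  sig = (2; 1)
  {0,6}:  v_{0} + v_{6} = v_{1}  →  sig = (2; 1)
  {1,2}:  v_{1} + v_{2} = v_{6}  →  sig = (2; 1)
  {1,4}:  v_{1} + v_{4} = v_{0}  →  sig = (2; 1)
  {2,4}:  v_{2} + v_{4} = v_{3}  →  sig = (2; 1)
  {2,5}:  v_{2} + v_{5} = v_{1}  →  sig = (2; 1)
  {3,5}:  v_{3} + v_{5} = v_{0}  →  sig = (2; 1)
  {3,6}:  v_{3} + v_{6} = v_{2}  →  sig = (2; 1)
  {4,5}:  v_{4} + v_{5} = 2·v_{0}  →  sig = (2; 2)
  {5,6}:  v_{5} + v_{6} = 2·v_{1}  →  sig = (2; 2)

so the primitive-relation signature multiset is
    |P|=2: 14 collections, coeffs (), (), (), (1), (1), (1), (1), (1), (1), (1), (1), (1), (2), (2)


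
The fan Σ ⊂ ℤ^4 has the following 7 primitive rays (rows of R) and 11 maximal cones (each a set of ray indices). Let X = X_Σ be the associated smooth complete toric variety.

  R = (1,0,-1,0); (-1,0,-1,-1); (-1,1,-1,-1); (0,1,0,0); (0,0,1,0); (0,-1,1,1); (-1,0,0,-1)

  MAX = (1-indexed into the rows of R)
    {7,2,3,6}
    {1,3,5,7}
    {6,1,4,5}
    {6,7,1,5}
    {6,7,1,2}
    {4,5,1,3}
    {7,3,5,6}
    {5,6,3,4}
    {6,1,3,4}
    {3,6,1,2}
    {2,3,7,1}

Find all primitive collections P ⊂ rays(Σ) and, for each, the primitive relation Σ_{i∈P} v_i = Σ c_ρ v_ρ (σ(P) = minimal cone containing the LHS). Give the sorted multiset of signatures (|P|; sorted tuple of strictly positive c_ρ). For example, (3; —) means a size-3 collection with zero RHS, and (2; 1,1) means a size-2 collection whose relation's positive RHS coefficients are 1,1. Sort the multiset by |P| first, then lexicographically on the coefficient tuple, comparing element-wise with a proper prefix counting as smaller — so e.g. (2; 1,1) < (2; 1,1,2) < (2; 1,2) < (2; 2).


The 5 primitive collections of Σ (r=7, n=4):

  P={2,4}:  v_{2} + v_{4} = v_{3}  ⟹  sig = (2; 1)
  P={2,5}:  v_{2} + v_{5} = v_{7}  ⟹  sig = (2; 1)
  P={4,7}:  v_{4} + v_{7} = v_{3} + v_{5}  ⟹  sig = (2; 1,1)
  P={1,3,5,6}:  v_{1} + v_{3} + v_{5} + v_{6} = 0  ⟹  sig = (4; —)
  P={1,3,6,7}:  v_{1} + v_{3} + v_{6} + v_{7} = v_{2}  ⟹  sig = (4; 1)

Signatures (|P|; sorted positive RHS coefficients), sorted:
[(2; 1), (2; 1), (2; 1,1), (4; —), (4; 1)]


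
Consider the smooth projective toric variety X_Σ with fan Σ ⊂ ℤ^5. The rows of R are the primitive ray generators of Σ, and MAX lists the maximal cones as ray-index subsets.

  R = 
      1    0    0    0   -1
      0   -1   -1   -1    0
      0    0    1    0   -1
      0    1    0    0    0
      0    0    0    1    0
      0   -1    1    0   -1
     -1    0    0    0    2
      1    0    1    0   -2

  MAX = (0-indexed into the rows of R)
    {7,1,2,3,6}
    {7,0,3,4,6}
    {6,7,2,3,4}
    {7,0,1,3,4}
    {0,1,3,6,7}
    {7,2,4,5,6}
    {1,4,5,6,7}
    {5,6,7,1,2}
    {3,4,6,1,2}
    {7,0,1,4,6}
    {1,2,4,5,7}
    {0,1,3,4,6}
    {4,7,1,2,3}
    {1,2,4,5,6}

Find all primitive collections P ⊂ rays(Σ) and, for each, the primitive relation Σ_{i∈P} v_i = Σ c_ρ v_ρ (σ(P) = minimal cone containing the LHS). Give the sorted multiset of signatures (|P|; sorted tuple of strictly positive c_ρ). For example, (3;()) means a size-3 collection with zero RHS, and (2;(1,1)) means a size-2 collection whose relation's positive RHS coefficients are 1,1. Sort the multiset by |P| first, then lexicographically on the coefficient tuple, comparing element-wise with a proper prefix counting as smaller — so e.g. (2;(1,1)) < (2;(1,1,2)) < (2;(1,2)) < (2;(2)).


Primitive collections (5):

  P={0,2}:  v_{0} + v_{2} = v_{7}  so sig = (2;(1))
  P={3,5}:  v_{3} + v_{5} = v_{2}  so sig = (2;(1))
  P={0,5}:  v_{0} + v_{5} = v_{1} + v_{4} + v_{6} + 2·v_{7}  so sig = (2;(1,1,1,2))
  P={1,3,4,6,7}:  v_{1} + v_{3} + v_{4} + v_{6} + v_{7} = 0  so sig = (5;())
  P={1,2,4,6,7}:  v_{1} + v_{2} + v_{4} + v_{6} + v_{7} = v_{5}  so sig = (5;(1))

Hence PRS(X_Σ) =
    (2;(1))
    (2;(1))
    (2;(1,1,1,2))
    (5;())
    (5;(1))


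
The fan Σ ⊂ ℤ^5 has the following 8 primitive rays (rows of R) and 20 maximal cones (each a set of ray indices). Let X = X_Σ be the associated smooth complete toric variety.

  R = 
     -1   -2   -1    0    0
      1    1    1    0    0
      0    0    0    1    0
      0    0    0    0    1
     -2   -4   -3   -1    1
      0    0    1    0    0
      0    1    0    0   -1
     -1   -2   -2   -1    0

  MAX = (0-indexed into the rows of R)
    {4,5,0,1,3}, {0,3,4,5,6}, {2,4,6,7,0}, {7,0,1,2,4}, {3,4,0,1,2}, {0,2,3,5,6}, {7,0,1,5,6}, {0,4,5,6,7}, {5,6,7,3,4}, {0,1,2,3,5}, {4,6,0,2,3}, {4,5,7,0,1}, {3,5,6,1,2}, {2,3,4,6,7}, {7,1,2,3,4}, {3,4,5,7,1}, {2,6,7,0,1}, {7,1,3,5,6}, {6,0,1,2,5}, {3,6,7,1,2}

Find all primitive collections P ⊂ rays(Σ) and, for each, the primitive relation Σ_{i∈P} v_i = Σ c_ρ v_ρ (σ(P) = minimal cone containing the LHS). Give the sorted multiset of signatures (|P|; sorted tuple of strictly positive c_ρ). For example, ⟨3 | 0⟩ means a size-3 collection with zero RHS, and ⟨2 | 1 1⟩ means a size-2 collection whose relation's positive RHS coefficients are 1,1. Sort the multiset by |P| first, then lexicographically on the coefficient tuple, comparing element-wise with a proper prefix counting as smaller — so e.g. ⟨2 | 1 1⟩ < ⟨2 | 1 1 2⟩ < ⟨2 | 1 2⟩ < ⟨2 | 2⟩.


5 collections generate NE(X_Σ); each relation:

  {0,3,7}:  v_{0} + v_{3} + v_{7} = v_{4}  so sig = ⟨3 | 1⟩
  {1,4,6}:  v_{1} + v_{4} + v_{6} = v_{7}  so sig = ⟨3 | 1⟩
  {2,5,7}:  v_{2} + v_{5} + v_{7} = v_{0}  so sig = ⟨3 | 1⟩
  {2,4,5}:  v_{2} + v_{4} + v_{5} = 2·v_{0} + v_{3}  so sig = ⟨3 | 1 2⟩
  {0,1,3,6}:  v_{0} + v_{1} + v_{3} + v_{6} = 0  so sig = ⟨4 | 0⟩

Sorted signature multiset PRS(X):
    ⟨3 | 1⟩
    ⟨3 | 1⟩
    ⟨3 | 1⟩
    ⟨3 | 1 2⟩
    ⟨4 | 0⟩


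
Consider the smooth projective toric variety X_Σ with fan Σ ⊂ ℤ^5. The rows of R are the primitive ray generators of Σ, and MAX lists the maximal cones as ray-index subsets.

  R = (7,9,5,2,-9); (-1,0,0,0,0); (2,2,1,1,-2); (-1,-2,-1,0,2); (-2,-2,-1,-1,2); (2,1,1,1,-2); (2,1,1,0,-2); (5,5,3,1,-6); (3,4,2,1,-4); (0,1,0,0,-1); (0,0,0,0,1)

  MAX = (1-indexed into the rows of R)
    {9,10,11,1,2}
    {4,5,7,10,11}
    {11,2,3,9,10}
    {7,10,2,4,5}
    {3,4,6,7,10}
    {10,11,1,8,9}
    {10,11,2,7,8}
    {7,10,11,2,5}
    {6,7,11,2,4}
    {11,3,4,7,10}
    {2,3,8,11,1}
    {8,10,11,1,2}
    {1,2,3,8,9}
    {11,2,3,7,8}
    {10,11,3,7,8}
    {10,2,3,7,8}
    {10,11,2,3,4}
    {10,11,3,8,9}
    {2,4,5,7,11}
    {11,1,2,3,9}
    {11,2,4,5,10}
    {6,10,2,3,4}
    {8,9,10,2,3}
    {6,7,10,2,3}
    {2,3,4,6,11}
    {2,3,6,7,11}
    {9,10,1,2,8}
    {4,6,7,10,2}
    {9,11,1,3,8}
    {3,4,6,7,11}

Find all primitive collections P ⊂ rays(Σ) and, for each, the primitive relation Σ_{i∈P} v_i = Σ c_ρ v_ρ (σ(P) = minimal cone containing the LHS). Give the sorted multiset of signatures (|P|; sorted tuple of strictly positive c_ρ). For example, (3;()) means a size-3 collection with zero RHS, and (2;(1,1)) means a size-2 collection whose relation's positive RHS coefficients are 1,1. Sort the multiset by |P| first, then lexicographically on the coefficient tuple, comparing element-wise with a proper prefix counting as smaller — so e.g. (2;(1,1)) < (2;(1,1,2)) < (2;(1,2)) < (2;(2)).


|primitive collections| = 20. Relations:

  {3,5}:  v_{3} + v_{5} = 0  →  sig = (2;())
  {4,9}:  v_{4} + v_{9} = v_{3}  →  sig = (2;(1))
  {7,9}:  v_{7} + v_{9} = v_{8}  →  sig = (2;(1))
  {4,8}:  v_{4} + v_{8} = v_{3} + v_{7}  →  sig = (2;(1,1))
  {5,6}:  v_{5} + v_{6} = v_{2} + v_{4} + v_{7}  →  sig = (2;(1,1,1))
  {1,4}:  v_{1} + v_{4} = v_{2} + v_{3} + v_{8} + v_{11}  →  sig = (2;(1,1,1,1))
  {5,9}:  v_{5} + v_{9} = v_{2} + v_{7} + v_{10} + v_{11}  →  sig = (2;(1,1,1,1))
  {5,8}:  v_{5} + v_{8} = v_{2} + 2·v_{7} + v_{10} + v_{11}  →  sig = (2;(1,1,1,2))
  {1,5}:  v_{1} + v_{5} = 2·v_{2} + v_{7} + v_{8} + v_{10} + 2·v_{11}  →  sig = (2;(1,1,1,2,2))
  {1,6}:  v_{1} + v_{6} = 2·v_{2} + 2·v_{3} + v_{7} + v_{8} + v_{11}  →  sig = (2;(1,1,1,2,2))
  {1,7}:  v_{1} + v_{7} = v_{2} + 2·v_{8} + v_{11}  →  sig = (2;(1,1,2))
  {6,9}:  v_{6} + v_{9} = v_{2} + 2·v_{3} + v_{7}  →  sig = (2;(1,1,2))
  {6,8}:  v_{6} + v_{8} = v_{2} + 2·v_{3} + 2·v_{7}  →  sig = (2;(1,2,2))
  {6,10,11}:  v_{6} + v_{10} + v_{11} = v_{3}  →  sig = (3;(1))
  {1,3,10}:  v_{1} + v_{3} + v_{10} = 3·v_{9}  →  sig = (3;(3))
  {2,3,4,7}:  v_{2} + v_{3} + v_{4} + v_{7} = v_{6}  →  sig = (4;(1))
  {2,8,9,11}:  v_{2} + v_{8} + v_{9} + v_{11} = v_{1}  →  sig = (4;(1))
  {2,4,7,10,11}:  v_{2} + v_{4} + v_{7} + v_{10} + v_{11} = 0  →  sig = (5;())
  {2,3,7,10,11}:  v_{2} + v_{3} + v_{7} + v_{10} + v_{11} = v_{9}  →  sig = (5;(1))
  {2,3,8,10,11}:  v_{2} + v_{3} + v_{8} + v_{10} + v_{11} = 2·v_{9}  →  sig = (5;(2))

Hence PRS(X_Σ) =
{ (2;()),  (2;(1)) ×2,  (2;(1,1)),  (2;(1,1,1)),  (2;(1,1,1,1)) ×2,  (2;(1,1,1,2)),  (2;(1,1,1,2,2)) ×2,  (2;(1,1,2)) ×2,  (2;(1,2,2)),  (3;(1)),  (3;(3)),  (4;(1)) ×2,  (5;()),  (5;(1)),  (5;(2)) }


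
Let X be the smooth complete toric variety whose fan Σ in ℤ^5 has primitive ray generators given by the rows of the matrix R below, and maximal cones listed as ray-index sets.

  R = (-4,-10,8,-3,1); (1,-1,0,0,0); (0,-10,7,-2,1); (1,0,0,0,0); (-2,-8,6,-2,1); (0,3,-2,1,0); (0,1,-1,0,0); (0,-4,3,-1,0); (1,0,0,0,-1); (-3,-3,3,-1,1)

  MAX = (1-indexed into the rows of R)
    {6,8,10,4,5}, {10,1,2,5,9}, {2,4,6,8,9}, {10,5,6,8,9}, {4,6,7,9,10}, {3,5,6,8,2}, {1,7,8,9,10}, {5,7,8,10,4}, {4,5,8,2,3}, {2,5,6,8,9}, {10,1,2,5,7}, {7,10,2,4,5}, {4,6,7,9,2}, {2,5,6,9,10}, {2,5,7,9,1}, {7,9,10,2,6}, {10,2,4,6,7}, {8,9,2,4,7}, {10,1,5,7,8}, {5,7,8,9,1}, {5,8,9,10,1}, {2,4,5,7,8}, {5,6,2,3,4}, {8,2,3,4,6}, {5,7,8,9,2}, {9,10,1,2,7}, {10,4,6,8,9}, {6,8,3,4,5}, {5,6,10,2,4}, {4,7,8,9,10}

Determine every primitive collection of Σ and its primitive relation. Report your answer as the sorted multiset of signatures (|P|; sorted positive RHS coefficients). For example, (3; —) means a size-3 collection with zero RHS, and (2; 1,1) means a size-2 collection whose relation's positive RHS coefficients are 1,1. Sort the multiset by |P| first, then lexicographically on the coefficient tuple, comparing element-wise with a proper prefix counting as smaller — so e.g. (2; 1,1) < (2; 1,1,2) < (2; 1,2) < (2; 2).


Σ has 14 primitive collections:

  {3,7}:  v_{3} + v_{7} = v_{2} + v_{4} + v_{5}  so sig = (2; 1,1,1)
  {1,4}:  v_{1} + v_{4} = v_{7} + 2·v_{8} + v_{10}  so sig = (2; 1,1,2)
  {1,6}:  v_{1} + v_{6} = v_{2} + v_{9} + 2·v_{10}  so sig = (2; 1,1,2)
  {3,10}:  v_{3} + v_{10} = v_{4} + 2·v_{5} + v_{6}  so sig = (2; 1,1,2)
  {3,9}:  v_{3} + v_{9} = v_{2} + v_{6} + 3·v_{8}  so sig = (2; 1,1,3)
  {1,3}:  v_{1} + v_{3} = 2·v_{5} + v_{8}  so sig = (2; 1,2)
  {6,7,8}:  v_{6} + v_{7} + v_{8} = 0  so sig = (3; —)
  {2,8,10}:  v_{2} + v_{8} + v_{10} = v_{5}  so sig = (3; 1)
  {5,6,7}:  v_{5} + v_{6} + v_{7} = v_{2} + v_{10}  so sig = (3; 1,1)
  {1,2,8}:  v_{1} + v_{2} + v_{8} = 2·v_{5} + v_{7} + v_{9}  so sig = (3; 1,1,2)
  {4,5,9}:  v_{4} + v_{5} + v_{9} = 2·v_{8}  so sig = (3; 2)
  {2,4,9,10}:  v_{2} + v_{4} + v_{9} + v_{10} = v_{8}  so sig = (4; 1)
  {5,7,9,10}:  v_{5} + v_{7} + v_{9} + v_{10} = v_{1}  so sig = (4; 1)
  {2,4,5,6,8}:  v_{2} + v_{4} + v_{5} + v_{6} + v_{8} = v_{3}  so sig = (5; 1)

Hence PRS(X_Σ) =
    (2; 1,1,1)
    (2; 1,1,2)
    (2; 1,1,2)
    (2; 1,1,2)
    (2; 1,1,3)
    (2; 1,2)
    (3; —)
    (3; 1)
    (3; 1,1)
    (3; 1,1,2)
    (3; 2)
    (4; 1)
    (4; 1)
    (5; 1)


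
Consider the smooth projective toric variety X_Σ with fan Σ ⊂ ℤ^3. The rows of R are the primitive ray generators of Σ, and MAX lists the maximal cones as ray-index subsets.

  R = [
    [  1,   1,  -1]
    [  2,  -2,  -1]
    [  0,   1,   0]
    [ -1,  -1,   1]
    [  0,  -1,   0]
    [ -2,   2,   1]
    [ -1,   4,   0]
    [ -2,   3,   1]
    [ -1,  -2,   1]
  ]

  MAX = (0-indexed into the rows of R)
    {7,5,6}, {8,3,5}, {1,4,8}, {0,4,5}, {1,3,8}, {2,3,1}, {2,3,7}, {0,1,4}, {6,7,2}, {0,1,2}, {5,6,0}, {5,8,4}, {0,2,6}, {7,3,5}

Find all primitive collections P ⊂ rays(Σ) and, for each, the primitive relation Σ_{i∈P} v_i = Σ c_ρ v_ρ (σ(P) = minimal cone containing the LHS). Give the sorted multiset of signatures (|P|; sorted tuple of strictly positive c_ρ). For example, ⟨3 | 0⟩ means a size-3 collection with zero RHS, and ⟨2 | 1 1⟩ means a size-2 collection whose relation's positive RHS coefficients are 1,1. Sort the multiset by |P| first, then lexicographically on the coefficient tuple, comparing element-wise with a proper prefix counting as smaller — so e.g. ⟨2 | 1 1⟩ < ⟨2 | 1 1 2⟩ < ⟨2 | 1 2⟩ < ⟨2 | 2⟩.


15 minimal non-faces of Δ(Σ) (on 9 rays):

  • {0,3}:  v_{0} + v_{3} = 0  ⇒ sig = ⟨2 | 0⟩
  • {1,5}:  v_{1} + v_{5} = 0  ⇒ sig = ⟨2 | 0⟩
  • {2,4}:  v_{2} + v_{4} = 0  ⇒ sig = ⟨2 | 0⟩
  • {0,7}:  v_{0} + v_{7} = v_{6}  ⇒ sig = ⟨2 | 1⟩
  • {0,8}:  v_{0} + v_{8} = v_{4}  ⇒ sig = ⟨2 | 1⟩
  • {1,7}:  v_{1} + v_{7} = v_{2}  ⇒ sig = ⟨2 | 1⟩
  • {2,5}:  v_{2} + v_{5} = v_{7}  ⇒ sig = ⟨2 | 1⟩
  • {2,8}:  v_{2} + v_{8} = v_{3}  ⇒ sig = ⟨2 | 1⟩
  • {3,4}:  v_{3} + v_{4} = v_{8}  ⇒ sig = ⟨2 | 1⟩
  • {3,6}:  v_{3} + v_{6} = v_{7}  ⇒ sig = ⟨2 | 1⟩
  • {4,7}:  v_{4} + v_{7} = v_{5}  ⇒ sig = ⟨2 | 1⟩
  • {6,8}:  v_{6} + v_{8} = v_{5}  ⇒ sig = ⟨2 | 1⟩
  • {1,6}:  v_{1} + v_{6} = v_{0} + v_{2}  ⇒ sig = ⟨2 | 1 1⟩
  • {4,6}:  v_{4} + v_{6} = v_{0} + v_{5}  ⇒ sig = ⟨2 | 1 1⟩
  • {7,8}:  v_{7} + v_{8} = v_{3} + v_{5}  ⇒ sig = ⟨2 | 1 1⟩

Signatures (|P|; sorted positive RHS coefficients), sorted:
[⟨2 | 0⟩, ⟨2 | 0⟩, ⟨2 | 0⟩, ⟨2 | 1⟩, ⟨2 | 1⟩, ⟨2 | 1⟩, ⟨2 | 1⟩, ⟨2 | 1⟩, ⟨2 | 1⟩, ⟨2 | 1⟩, ⟨2 | 1⟩, ⟨2 | 1⟩, ⟨2 | 1 1⟩, ⟨2 | 1 1⟩, ⟨2 | 1 1⟩]


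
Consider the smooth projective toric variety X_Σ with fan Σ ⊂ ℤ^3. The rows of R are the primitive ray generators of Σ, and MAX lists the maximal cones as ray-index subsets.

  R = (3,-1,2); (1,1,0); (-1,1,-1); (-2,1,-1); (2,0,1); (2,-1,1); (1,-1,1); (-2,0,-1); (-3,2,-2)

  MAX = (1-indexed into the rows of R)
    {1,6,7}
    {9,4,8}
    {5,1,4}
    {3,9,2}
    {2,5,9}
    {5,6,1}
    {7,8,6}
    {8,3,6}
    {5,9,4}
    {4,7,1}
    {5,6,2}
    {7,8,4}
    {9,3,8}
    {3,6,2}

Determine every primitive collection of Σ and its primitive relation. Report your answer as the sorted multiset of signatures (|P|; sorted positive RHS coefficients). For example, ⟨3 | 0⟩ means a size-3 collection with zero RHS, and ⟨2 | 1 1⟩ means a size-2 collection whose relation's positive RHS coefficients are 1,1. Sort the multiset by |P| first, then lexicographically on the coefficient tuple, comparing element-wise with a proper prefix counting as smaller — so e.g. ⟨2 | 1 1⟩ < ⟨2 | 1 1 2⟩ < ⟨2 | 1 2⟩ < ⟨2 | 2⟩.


Δ(Σ) — 9 vertices, 15 min non-faces:

  • {3,7}:  v_{3} + v_{7} = 0  ⇒ sig = ⟨2 | 0⟩
  • {4,6}:  v_{4} + v_{6} = 0  ⇒ sig = ⟨2 | 0⟩
  • {5,8}:  v_{5} + v_{8} = 0  ⇒ sig = ⟨2 | 0⟩
  • {1,3}:  v_{1} + v_{3} = v_{5}  ⇒ sig = ⟨2 | 1⟩
  • {1,8}:  v_{1} + v_{8} = v_{7}  ⇒ sig = ⟨2 | 1⟩
  • {2,7}:  v_{2} + v_{7} = v_{5}  ⇒ sig = ⟨2 | 1⟩
  • {2,8}:  v_{2} + v_{8} = v_{3}  ⇒ sig = ⟨2 | 1⟩
  • {3,4}:  v_{3} + v_{4} = v_{9}  ⇒ sig = ⟨2 | 1⟩
  • {3,5}:  v_{3} + v_{5} = v_{2}  ⇒ sig = ⟨2 | 1⟩
  • {5,7}:  v_{5} + v_{7} = v_{1}  ⇒ sig = ⟨2 | 1⟩
  • {6,9}:  v_{6} + v_{9} = v_{3}  ⇒ sig = ⟨2 | 1⟩
  • {7,9}:  v_{7} + v_{9} = v_{4}  ⇒ sig = ⟨2 | 1⟩
  • {1,9}:  v_{1} + v_{9} = v_{4} + v_{5}  ⇒ sig = ⟨2 | 1 1⟩
  • {2,4}:  v_{2} + v_{4} = v_{5} + v_{9}  ⇒ sig = ⟨2 | 1 1⟩
  • {1,2}:  v_{1} + v_{2} = 2·v_{5}  ⇒ sig = ⟨2 | 2⟩

Hence PRS(X_Σ) =
[⟨2 | 0⟩, ⟨2 | 0⟩, ⟨2 | 0⟩, ⟨2 | 1⟩, ⟨2 | 1⟩, ⟨2 | 1⟩, ⟨2 | 1⟩, ⟨2 | 1⟩, ⟨2 | 1⟩, ⟨2 | 1⟩, ⟨2 | 1⟩, ⟨2 | 1⟩, ⟨2 | 1 1⟩, ⟨2 | 1 1⟩, ⟨2 | 2⟩]


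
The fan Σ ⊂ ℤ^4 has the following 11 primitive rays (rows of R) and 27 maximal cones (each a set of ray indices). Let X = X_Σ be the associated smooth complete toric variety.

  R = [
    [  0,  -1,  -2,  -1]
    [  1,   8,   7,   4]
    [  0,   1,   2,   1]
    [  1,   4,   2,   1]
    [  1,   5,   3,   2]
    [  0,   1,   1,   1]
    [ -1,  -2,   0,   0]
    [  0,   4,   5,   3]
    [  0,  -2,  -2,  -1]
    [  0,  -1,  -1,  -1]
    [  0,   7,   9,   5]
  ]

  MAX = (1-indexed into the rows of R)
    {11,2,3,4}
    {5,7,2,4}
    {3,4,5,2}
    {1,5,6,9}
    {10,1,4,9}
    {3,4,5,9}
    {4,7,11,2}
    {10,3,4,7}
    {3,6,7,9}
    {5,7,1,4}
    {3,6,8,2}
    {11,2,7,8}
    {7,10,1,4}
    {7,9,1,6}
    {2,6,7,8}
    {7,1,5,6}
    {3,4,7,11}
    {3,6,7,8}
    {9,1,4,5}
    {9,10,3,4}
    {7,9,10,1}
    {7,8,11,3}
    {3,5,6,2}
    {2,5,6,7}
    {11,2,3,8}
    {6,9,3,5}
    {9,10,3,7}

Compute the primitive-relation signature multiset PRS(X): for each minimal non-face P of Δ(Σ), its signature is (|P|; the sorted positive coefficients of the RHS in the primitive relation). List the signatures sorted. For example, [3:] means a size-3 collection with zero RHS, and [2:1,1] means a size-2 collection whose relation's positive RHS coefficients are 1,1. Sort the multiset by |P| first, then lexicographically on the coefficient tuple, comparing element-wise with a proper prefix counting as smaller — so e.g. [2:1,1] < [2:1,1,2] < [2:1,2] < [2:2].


The 21 primitive collections of Σ (r=11, n=4):

  {1,3}:  v_{1} + v_{3} = 0  →  sig = [2:]
  {6,10}:  v_{6} + v_{10} = 0  →  sig = [2:]
  {4,6}:  v_{4} + v_{6} = v_{5}  →  sig = [2:1]
  {4,8}:  v_{4} + v_{8} = v_{2}  →  sig = [2:1]
  {5,10}:  v_{5} + v_{10} = v_{4}  →  sig = [2:1]
  {1,8}:  v_{1} + v_{8} = v_{5} + v_{7}  →  sig = [2:1,1]
  {1,11}:  v_{1} + v_{11} = v_{2} + v_{7}  →  sig = [2:1,1]
  {2,9}:  v_{2} + v_{9} = v_{3} + v_{5}  →  sig = [2:1,1]
  {5,8}:  v_{5} + v_{8} = v_{2} + v_{6}  →  sig = [2:1,1]
  {5,11}:  v_{5} + v_{11} = v_{2} + v_{8}  →  sig = [2:1,1]
  {8,9}:  v_{8} + v_{9} = v_{3} + v_{6}  →  sig = [2:1,1]
  {9,11}:  v_{9} + v_{11} = v_{3} + v_{8}  →  sig = [2:1,1]
  {1,2}:  v_{1} + v_{2} = v_{4} + v_{5} + v_{7}  →  sig = [2:1,1,1]
  {8,10}:  v_{8} + v_{10} = v_{3} + v_{4} + v_{7}  →  sig = [2:1,1,1]
  {2,10}:  v_{2} + v_{10} = v_{3} + 2·v_{4} + v_{7}  →  sig = [2:1,1,2]
  {6,11}:  v_{6} + v_{11} = 2·v_{8}  →  sig = [2:2]
  {10,11}:  v_{10} + v_{11} = 2·v_{3} + 2·v_{4} + 2·v_{7}  →  sig = [2:2,2,2]
  {4,7,9}:  v_{4} + v_{7} + v_{9} = 0  →  sig = [3:]
  {2,3,7}:  v_{2} + v_{3} + v_{7} = v_{11}  →  sig = [3:1]
  {3,5,7}:  v_{3} + v_{5} + v_{7} = v_{8}  →  sig = [3:1]
  {5,7,9}:  v_{5} + v_{7} + v_{9} = v_{6}  →  sig = [3:1]

so the primitive-relation signature multiset is
    [2:]
    [2:]
    [2:1]
    [2:1]
    [2:1]
    [2:1,1]
    [2:1,1]
    [2:1,1]
    [2:1,1]
    [2:1,1]
    [2:1,1]
    [2:1,1]
    [2:1,1,1]
    [2:1,1,1]
    [2:1,1,2]
    [2:2]
    [2:2,2,2]
    [3:]
    [3:1]
    [3:1]
    [3:1]


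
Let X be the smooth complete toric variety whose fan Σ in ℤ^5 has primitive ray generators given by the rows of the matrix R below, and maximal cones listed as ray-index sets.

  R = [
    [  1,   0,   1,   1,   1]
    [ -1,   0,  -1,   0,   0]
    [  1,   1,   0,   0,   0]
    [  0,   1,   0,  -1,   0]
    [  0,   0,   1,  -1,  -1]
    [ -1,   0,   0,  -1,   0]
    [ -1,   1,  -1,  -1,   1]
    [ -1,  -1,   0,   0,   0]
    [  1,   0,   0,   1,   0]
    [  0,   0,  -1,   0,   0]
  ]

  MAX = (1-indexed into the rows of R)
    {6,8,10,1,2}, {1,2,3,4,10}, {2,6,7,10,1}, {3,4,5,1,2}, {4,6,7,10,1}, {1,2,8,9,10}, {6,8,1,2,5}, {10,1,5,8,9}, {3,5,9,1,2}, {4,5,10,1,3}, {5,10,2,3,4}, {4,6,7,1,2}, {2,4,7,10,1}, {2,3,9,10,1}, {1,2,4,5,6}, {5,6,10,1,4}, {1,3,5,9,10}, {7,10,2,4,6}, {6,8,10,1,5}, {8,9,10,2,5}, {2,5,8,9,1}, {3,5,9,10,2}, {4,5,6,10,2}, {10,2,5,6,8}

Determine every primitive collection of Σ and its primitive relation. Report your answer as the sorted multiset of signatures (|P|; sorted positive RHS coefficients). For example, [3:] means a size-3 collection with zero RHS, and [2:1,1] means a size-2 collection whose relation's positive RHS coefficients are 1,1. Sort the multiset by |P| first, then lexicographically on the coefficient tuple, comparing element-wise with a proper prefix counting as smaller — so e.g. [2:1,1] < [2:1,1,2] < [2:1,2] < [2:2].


Minimal non-faces — 11 found among 10 rays, 24 max cones:

  P={3,8}:  v_{3} + v_{8} = 0  →  sig = [2:]
  P={6,9}:  v_{6} + v_{9} = 0  →  sig = [2:]
  P={3,6}:  v_{3} + v_{6} = v_{4}  →  sig = [2:1]
  P={4,8}:  v_{4} + v_{8} = v_{6}  →  sig = [2:1]
  P={4,9}:  v_{4} + v_{9} = v_{3}  →  sig = [2:1]
  P={5,7}:  v_{5} + v_{7} = v_{4} + v_{6}  →  sig = [2:1,1]
  P={7,9}:  v_{7} + v_{9} = v_{1} + v_{2} + v_{4} + v_{10}  →  sig = [2:1,1,1,1]
  P={3,7}:  v_{3} + v_{7} = v_{1} + v_{2} + 2·v_{4} + v_{10}  →  sig = [2:1,1,1,2]
  P={7,8}:  v_{7} + v_{8} = v_{1} + v_{2} + 2·v_{6} + v_{10}  →  sig = [2:1,1,1,2]
  P={1,2,5,10}:  v_{1} + v_{2} + v_{5} + v_{10} = 0  →  sig = [4:]
  P={1,2,4,6,10}:  v_{1} + v_{2} + v_{4} + v_{6} + v_{10} = v_{7}  →  sig = [5:1]

Hence PRS(X_Σ) =
    [2:]
    [2:]
    [2:1]
    [2:1]
    [2:1]
    [2:1,1]
    [2:1,1,1,1]
    [2:1,1,1,2]
    [2:1,1,1,2]
    [4:]
    [5:1]


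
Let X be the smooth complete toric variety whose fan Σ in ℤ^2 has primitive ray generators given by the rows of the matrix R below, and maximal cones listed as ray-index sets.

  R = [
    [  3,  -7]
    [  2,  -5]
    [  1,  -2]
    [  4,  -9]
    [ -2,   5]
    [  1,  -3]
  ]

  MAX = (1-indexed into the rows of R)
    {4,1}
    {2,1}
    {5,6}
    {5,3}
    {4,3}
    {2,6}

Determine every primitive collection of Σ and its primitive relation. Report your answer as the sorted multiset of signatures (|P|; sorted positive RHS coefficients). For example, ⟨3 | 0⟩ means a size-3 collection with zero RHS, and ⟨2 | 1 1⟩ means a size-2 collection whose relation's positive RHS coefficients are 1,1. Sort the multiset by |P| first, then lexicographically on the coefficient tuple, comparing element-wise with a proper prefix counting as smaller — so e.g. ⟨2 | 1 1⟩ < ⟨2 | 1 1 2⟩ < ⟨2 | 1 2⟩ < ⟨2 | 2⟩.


Σ has 9 primitive collections:

  P = {2,5}:  v_{2} + v_{5} = 0 — sig = ⟨2 | 0⟩
  P = {1,3}:  v_{1} + v_{3} = v_{4} — sig = ⟨2 | 1⟩
  P = {1,5}:  v_{1} + v_{5} = v_{3} — sig = ⟨2 | 1⟩
  P = {2,3}:  v_{2} + v_{3} = v_{1} — sig = ⟨2 | 1⟩
  P = {3,6}:  v_{3} + v_{6} = v_{2} — sig = ⟨2 | 1⟩
  P = {4,6}:  v_{4} + v_{6} = v_{1} + v_{2} — sig = ⟨2 | 1 1⟩
  P = {1,6}:  v_{1} + v_{6} = 2·v_{2} — sig = ⟨2 | 2⟩
  P = {2,4}:  v_{2} + v_{4} = 2·v_{1} — sig = ⟨2 | 2⟩
  P = {4,5}:  v_{4} + v_{5} = 2·v_{3} — sig = ⟨2 | 2⟩

so the primitive-relation signature multiset is
[⟨2 | 0⟩, ⟨2 | 1⟩, ⟨2 | 1⟩, ⟨2 | 1⟩, ⟨2 | 1⟩, ⟨2 | 1 1⟩, ⟨2 | 2⟩, ⟨2 | 2⟩, ⟨2 | 2⟩]


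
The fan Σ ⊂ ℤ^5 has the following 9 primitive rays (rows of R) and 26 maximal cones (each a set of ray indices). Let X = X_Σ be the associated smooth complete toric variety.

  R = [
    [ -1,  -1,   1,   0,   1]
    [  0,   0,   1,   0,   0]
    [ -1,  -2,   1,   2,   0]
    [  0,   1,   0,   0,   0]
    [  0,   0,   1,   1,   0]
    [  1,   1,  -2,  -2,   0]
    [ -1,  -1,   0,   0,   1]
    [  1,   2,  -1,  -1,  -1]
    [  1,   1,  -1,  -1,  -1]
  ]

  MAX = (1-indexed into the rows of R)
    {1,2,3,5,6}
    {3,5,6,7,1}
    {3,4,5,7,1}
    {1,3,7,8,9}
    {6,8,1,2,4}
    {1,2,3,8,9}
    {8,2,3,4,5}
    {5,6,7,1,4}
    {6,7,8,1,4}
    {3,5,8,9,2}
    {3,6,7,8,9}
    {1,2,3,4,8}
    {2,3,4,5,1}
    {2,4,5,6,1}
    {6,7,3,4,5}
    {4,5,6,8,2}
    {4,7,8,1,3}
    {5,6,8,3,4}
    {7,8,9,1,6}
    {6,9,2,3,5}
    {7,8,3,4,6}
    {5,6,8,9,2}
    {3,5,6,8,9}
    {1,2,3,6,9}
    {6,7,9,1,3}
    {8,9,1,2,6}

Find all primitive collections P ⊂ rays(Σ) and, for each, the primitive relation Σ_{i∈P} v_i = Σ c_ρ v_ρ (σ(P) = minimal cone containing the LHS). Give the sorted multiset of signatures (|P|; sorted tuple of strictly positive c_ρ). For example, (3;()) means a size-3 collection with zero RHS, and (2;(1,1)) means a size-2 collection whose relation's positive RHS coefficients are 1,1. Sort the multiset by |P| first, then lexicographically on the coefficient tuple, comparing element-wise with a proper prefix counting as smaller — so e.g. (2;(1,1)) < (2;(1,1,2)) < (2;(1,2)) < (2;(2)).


Σ has 10 primitive collections:

  P={2,7}:  v_{2} + v_{7} = v_{1}  so sig = (2;(1))
  P={4,9}:  v_{4} + v_{9} = v_{8}  so sig = (2;(1))
  P={5,7,9}:  v_{5} + v_{7} + v_{9} = 0  so sig = (3;())
  P={1,5,9}:  v_{1} + v_{5} + v_{9} = v_{2}  so sig = (3;(1))
  P={5,7,8}:  v_{5} + v_{7} + v_{8} = v_{4}  so sig = (3;(1))
  P={1,5,8}:  v_{1} + v_{5} + v_{8} = v_{2} + v_{4}  so sig = (3;(1,1))
  P={2,3,4,6}:  v_{2} + v_{3} + v_{4} + v_{6} = 0  so sig = (4;())
  P={1,3,4,6}:  v_{1} + v_{3} + v_{4} + v_{6} = v_{7}  so sig = (4;(1))
  P={2,3,6,8}:  v_{2} + v_{3} + v_{6} + v_{8} = v_{9}  so sig = (4;(1))
  P={1,3,6,8}:  v_{1} + v_{3} + v_{6} + v_{8} = v_{7} + v_{9}  so sig = (4;(1,1))

Hence PRS(X_Σ) =
    |P|=2: 2 collections, coeffs (1), (1)
    |P|=3: 4 collections, coeffs (), (1), (1), (1,1)
    |P|=4: 4 collections, coeffs (), (1), (1), (1,1)


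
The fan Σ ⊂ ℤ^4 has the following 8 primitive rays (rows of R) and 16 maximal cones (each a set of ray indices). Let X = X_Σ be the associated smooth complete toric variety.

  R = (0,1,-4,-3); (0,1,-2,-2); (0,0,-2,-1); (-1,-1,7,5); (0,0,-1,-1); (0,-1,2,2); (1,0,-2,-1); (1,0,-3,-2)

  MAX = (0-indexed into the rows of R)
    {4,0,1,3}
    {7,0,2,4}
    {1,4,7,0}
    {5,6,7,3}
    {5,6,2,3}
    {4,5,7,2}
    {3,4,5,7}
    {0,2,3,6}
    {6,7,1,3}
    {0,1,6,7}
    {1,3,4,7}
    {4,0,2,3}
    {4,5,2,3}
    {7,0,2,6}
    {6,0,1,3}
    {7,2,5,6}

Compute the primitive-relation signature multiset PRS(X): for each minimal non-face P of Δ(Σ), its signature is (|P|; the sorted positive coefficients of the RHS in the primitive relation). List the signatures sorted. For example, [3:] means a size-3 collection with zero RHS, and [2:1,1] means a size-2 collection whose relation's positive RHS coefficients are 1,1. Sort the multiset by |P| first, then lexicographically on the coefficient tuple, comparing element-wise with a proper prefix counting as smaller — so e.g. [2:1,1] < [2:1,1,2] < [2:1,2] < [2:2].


Primitive collections (6):

  P = {1,5}:  v_{1} + v_{5} = 0 ; sig = [2:]
  P = {0,5}:  v_{0} + v_{5} = v_{2} ; sig = [2:1]
  P = {1,2}:  v_{1} + v_{2} = v_{0} ; sig = [2:1]
  P = {4,6}:  v_{4} + v_{6} = v_{7} ; sig = [2:1]
  P = {0,3,7}:  v_{0} + v_{3} + v_{7} = 0 ; sig = [3:]
  P = {2,3,7}:  v_{2} + v_{3} + v_{7} = v_{5} ; sig = [3:1]

Signatures (|P|; sorted positive RHS coefficients), sorted:
    |P|=2: 4 collections, coeffs (), (1), (1), (1)
    |P|=3: 2 collections, coeffs (), (1)


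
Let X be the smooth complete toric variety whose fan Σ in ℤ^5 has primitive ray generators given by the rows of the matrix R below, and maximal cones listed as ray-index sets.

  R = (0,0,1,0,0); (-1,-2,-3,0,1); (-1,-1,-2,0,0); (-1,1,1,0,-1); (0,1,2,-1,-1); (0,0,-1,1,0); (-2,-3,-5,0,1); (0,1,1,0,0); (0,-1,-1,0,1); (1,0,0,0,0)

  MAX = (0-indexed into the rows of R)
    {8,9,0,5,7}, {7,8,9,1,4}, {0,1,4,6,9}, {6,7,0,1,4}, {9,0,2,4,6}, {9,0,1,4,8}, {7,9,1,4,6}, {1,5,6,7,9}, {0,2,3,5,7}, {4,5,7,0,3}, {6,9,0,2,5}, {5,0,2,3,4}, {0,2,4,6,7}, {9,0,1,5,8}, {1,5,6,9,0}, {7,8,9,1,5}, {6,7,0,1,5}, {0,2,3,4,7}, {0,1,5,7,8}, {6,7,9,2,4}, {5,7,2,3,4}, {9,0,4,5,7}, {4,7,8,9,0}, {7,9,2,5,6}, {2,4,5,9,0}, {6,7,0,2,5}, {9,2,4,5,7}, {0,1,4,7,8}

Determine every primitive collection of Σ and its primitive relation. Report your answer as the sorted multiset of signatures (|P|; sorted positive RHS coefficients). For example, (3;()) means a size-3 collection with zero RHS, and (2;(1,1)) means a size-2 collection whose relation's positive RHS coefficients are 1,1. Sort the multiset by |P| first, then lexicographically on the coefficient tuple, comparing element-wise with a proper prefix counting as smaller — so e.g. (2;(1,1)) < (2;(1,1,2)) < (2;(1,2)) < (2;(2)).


Minimal non-faces — 14 found among 10 rays, 28 max cones:

  • {1,2}:  v_{1} + v_{2} = v_{6}  so sig = (2;(1))
  • {2,8}:  v_{2} + v_{8} = v_{1}  so sig = (2;(1))
  • {3,9}:  v_{3} + v_{9} = v_{4} + v_{5}  so sig = (2;(1,1))
  • {3,8}:  v_{3} + v_{8} = v_{0} + v_{2} + v_{7}  so sig = (2;(1,1,1))
  • {1,3}:  v_{1} + v_{3} = v_{0} + 2·v_{2} + v_{7}  so sig = (2;(1,1,2))
  • {3,6}:  v_{3} + v_{6} = v_{0} + 3·v_{2} + v_{7}  so sig = (2;(1,1,3))
  • {6,8}:  v_{6} + v_{8} = 2·v_{1}  so sig = (2;(2))
  • {4,5,8}:  v_{4} + v_{5} + v_{8} = 0  so sig = (3;())
  • {1,4,5}:  v_{1} + v_{4} + v_{5} = v_{2}  so sig = (3;(1))
  • {4,5,6}:  v_{4} + v_{5} + v_{6} = 2·v_{2}  so sig = (3;(2))
  • {0,2,7,9}:  v_{0} + v_{2} + v_{7} + v_{9} = 0  so sig = (4;())
  • {0,1,7,9}:  v_{0} + v_{1} + v_{7} + v_{9} = v_{8}  so sig = (4;(1))
  • {0,6,7,9}:  v_{0} + v_{6} + v_{7} + v_{9} = v_{1}  so sig = (4;(1))
  • {0,2,4,5,7}:  v_{0} + v_{2} + v_{4} + v_{5} + v_{7} = v_{3}  so sig = (5;(1))

Signatures (|P|; sorted positive RHS coefficients), sorted:
[(2;(1)), (2;(1)), (2;(1,1)), (2;(1,1,1)), (2;(1,1,2)), (2;(1,1,3)), (2;(2)), (3;()), (3;(1)), (3;(2)), (4;()), (4;(1)), (4;(1)), (5;(1))]


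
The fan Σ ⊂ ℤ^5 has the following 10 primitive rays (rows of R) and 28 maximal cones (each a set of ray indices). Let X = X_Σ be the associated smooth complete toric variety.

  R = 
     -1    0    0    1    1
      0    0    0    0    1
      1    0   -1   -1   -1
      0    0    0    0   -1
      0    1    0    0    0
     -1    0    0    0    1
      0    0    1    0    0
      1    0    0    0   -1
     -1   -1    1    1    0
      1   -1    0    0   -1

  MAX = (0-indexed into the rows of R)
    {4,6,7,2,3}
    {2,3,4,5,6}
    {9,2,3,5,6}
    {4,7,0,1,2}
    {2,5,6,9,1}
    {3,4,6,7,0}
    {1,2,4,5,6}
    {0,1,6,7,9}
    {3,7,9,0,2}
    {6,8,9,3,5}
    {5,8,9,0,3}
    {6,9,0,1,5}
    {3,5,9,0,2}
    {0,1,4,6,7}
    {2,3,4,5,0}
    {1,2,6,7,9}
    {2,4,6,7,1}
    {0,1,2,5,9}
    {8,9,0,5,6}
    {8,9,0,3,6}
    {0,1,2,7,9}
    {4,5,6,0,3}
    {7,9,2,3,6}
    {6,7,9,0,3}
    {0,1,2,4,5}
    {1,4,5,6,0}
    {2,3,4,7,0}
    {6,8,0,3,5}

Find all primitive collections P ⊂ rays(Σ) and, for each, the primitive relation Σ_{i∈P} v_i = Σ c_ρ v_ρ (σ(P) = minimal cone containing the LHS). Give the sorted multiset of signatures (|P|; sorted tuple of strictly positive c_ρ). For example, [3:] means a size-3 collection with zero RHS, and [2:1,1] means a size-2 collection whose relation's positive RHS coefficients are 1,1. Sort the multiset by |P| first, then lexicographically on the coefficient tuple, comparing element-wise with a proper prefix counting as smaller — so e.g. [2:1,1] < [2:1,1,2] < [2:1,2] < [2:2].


9 collections generate NE(X_Σ); each relation:

  {1,3}:  v_{1} + v_{3} = 0  so sig = [2:]
  {5,7}:  v_{5} + v_{7} = 0  so sig = [2:]
  {4,9}:  v_{4} + v_{9} = v_{7}  so sig = [2:1]
  {2,8}:  v_{2} + v_{8} = v_{3} + v_{5} + v_{9}  so sig = [2:1,1,1]
  {4,8}:  v_{4} + v_{8} = v_{0} + v_{3} + v_{6}  so sig = [2:1,1,1]
  {1,8}:  v_{1} + v_{8} = v_{0} + v_{5} + v_{6} + v_{9}  so sig = [2:1,1,1,1]
  {7,8}:  v_{7} + v_{8} = v_{0} + v_{3} + v_{6} + v_{9}  so sig = [2:1,1,1,1]
  {0,2,6}:  v_{0} + v_{2} + v_{6} = 0  so sig = [3:]
  {0,3,5,6,9}:  v_{0} + v_{3} + v_{5} + v_{6} + v_{9} = v_{8}  so sig = [5:1]

so the primitive-relation signature multiset is
    |P|=2: 7 collections, coeffs (), (), (1), (1,1,1), (1,1,1), (1,1,1,1), (1,1,1,1)
    |P|=3: 1 collection, coeffs ()
    |P|=5: 1 collection, coeffs (1)


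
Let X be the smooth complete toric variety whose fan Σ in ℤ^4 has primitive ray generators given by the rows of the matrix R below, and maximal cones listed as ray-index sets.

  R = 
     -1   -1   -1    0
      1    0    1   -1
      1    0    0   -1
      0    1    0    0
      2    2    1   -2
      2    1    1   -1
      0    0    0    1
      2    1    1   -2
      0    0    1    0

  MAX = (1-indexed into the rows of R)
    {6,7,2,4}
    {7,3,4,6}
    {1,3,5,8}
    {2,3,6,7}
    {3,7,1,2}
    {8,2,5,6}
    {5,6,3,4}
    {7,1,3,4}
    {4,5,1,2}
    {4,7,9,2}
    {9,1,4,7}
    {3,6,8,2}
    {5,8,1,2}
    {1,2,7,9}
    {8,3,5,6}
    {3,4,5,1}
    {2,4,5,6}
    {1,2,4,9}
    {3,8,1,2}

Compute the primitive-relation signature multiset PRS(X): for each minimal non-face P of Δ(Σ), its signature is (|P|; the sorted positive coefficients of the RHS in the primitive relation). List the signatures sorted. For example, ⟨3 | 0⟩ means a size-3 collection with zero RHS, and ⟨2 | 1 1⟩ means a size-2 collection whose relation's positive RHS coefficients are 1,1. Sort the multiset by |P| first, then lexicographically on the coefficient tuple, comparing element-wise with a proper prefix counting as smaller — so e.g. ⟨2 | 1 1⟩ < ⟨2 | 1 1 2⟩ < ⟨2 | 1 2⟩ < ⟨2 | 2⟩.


11 minimal non-faces of Δ(Σ) (on 9 rays):

  P={1,6}:  v_{1} + v_{6} = v_{3} ; sig = ⟨2 | 1⟩
  P={3,9}:  v_{3} + v_{9} = v_{2} ; sig = ⟨2 | 1⟩
  P={4,8}:  v_{4} + v_{8} = v_{5} ; sig = ⟨2 | 1⟩
  P={7,8}:  v_{7} + v_{8} = v_{6} ; sig = ⟨2 | 1⟩
  P={5,7}:  v_{5} + v_{7} = v_{4} + v_{6} ; sig = ⟨2 | 1 1⟩
  P={6,9}:  v_{6} + v_{9} = 2·v_{2} + v_{4} + v_{7} ; sig = ⟨2 | 1 1 2⟩
  P={8,9}:  v_{8} + v_{9} = 2·v_{2} + v_{4} ; sig = ⟨2 | 1 2⟩
  P={5,9}:  v_{5} + v_{9} = 2·v_{2} + 2·v_{4} ; sig = ⟨2 | 2 2⟩
  P={2,3,4}:  v_{2} + v_{3} + v_{4} = v_{8} ; sig = ⟨3 | 1⟩
  P={2,3,5}:  v_{2} + v_{3} + v_{5} = 2·v_{8} ; sig = ⟨3 | 2⟩
  P={1,2,4,7}:  v_{1} + v_{2} + v_{4} + v_{7} = 0 ; sig = ⟨4 | 0⟩

Signatures (|P|; sorted positive RHS coefficients), sorted:
[⟨2 | 1⟩, ⟨2 | 1⟩, ⟨2 | 1⟩, ⟨2 | 1⟩, ⟨2 | 1 1⟩, ⟨2 | 1 1 2⟩, ⟨2 | 1 2⟩, ⟨2 | 2 2⟩, ⟨3 | 1⟩, ⟨3 | 2⟩, ⟨4 | 0⟩]


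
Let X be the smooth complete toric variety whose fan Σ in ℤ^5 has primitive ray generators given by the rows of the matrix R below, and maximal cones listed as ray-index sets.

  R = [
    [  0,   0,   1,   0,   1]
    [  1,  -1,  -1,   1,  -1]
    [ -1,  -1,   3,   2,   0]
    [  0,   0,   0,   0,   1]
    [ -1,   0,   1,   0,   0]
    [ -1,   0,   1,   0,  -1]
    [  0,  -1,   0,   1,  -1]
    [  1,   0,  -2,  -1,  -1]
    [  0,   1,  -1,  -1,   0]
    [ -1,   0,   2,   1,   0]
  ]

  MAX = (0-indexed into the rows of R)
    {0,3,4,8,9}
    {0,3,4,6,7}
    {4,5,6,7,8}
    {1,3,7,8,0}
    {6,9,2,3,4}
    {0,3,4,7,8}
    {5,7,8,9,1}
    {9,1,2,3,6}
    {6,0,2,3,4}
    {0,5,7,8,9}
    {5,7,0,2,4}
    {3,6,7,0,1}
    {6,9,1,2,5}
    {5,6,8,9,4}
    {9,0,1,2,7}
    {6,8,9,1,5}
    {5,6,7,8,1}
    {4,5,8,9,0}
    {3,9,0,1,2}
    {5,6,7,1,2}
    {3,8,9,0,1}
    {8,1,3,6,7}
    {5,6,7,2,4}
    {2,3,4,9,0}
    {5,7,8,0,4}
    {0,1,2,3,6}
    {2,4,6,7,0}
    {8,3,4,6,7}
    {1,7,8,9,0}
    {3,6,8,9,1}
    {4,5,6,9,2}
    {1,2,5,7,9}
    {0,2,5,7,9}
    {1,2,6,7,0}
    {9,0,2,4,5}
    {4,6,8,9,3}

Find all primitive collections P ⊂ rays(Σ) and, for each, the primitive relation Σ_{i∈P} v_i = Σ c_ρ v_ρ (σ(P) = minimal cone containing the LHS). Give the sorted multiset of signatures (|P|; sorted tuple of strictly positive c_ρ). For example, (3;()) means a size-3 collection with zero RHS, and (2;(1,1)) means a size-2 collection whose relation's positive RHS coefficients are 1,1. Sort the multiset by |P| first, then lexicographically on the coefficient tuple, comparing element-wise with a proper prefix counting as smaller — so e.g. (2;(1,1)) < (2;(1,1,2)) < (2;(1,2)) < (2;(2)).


The 11 primitive collections of Σ (r=10, n=5):

  • {1,4}:  v_{1} + v_{4} = v_{6}  →  sig = (2;(1))
  • {2,8}:  v_{2} + v_{8} = v_{9}  →  sig = (2;(1))
  • {3,5}:  v_{3} + v_{5} = v_{4}  →  sig = (2;(1))
  • {0,6,8}:  v_{0} + v_{6} + v_{8} = 0  →  sig = (3;())
  • {3,7,9}:  v_{3} + v_{7} + v_{9} = 0  →  sig = (3;())
  • {0,6,9}:  v_{0} + v_{6} + v_{9} = v_{2}  →  sig = (3;(1))
  • {4,7,9}:  v_{4} + v_{7} + v_{9} = v_{5}  →  sig = (3;(1))
  • {0,1,5}:  v_{0} + v_{1} + v_{5} = v_{2} + v_{7}  →  sig = (3;(1,1))
  • {2,3,7}:  v_{2} + v_{3} + v_{7} = v_{0} + v_{6}  →  sig = (3;(1,1))
  • {6,7,9}:  v_{6} + v_{7} + v_{9} = v_{1} + v_{5}  →  sig = (3;(1,1))
  • {0,5,6}:  v_{0} + v_{5} + v_{6} = v_{2} + v_{4} + v_{7}  →  sig = (3;(1,1,1))

Sorted signature multiset PRS(X):
    (2;(1))
    (2;(1))
    (2;(1))
    (3;())
    (3;())
    (3;(1))
    (3;(1))
    (3;(1,1))
    (3;(1,1))
    (3;(1,1))
    (3;(1,1,1))


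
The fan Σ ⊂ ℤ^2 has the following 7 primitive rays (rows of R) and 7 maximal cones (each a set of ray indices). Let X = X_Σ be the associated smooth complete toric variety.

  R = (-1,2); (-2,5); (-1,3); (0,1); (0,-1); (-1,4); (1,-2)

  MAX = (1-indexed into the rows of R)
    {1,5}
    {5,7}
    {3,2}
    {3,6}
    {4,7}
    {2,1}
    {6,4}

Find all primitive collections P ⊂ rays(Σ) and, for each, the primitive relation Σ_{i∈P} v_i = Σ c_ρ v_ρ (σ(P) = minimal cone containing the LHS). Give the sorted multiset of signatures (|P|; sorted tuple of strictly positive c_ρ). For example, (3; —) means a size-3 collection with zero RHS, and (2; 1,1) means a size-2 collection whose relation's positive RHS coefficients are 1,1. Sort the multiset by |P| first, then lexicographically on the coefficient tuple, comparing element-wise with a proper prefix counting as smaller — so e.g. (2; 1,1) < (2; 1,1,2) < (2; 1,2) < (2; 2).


Δ(Σ) — 7 vertices, 14 min non-faces:

  • {1,7}:  v_{1} + v_{7} = 0  →  sig = (2; —)
  • {4,5}:  v_{4} + v_{5} = 0  →  sig = (2; —)
  • {1,3}:  v_{1} + v_{3} = v_{2}  →  sig = (2; 1)
  • {1,4}:  v_{1} + v_{4} = v_{3}  →  sig = (2; 1)
  • {2,7}:  v_{2} + v_{7} = v_{3}  →  sig = (2; 1)
  • {3,4}:  v_{3} + v_{4} = v_{6}  →  sig = (2; 1)
  • {3,5}:  v_{3} + v_{5} = v_{1}  →  sig = (2; 1)
  • {3,7}:  v_{3} + v_{7} = v_{4}  →  sig = (2; 1)
  • {5,6}:  v_{5} + v_{6} = v_{3}  →  sig = (2; 1)
  • {1,6}:  v_{1} + v_{6} = 2·v_{3}  →  sig = (2; 2)
  • {2,4}:  v_{2} + v_{4} = 2·v_{3}  →  sig = (2; 2)
  • {2,5}:  v_{2} + v_{5} = 2·v_{1}  →  sig = (2; 2)
  • {6,7}:  v_{6} + v_{7} = 2·v_{4}  →  sig = (2; 2)
  • {2,6}:  v_{2} + v_{6} = 3·v_{3}  →  sig = (2; 3)

Signatures (|P|; sorted positive RHS coefficients), sorted:
{ (2; —) ×2,  (2; 1) ×7,  (2; 2) ×4,  (2; 3) }


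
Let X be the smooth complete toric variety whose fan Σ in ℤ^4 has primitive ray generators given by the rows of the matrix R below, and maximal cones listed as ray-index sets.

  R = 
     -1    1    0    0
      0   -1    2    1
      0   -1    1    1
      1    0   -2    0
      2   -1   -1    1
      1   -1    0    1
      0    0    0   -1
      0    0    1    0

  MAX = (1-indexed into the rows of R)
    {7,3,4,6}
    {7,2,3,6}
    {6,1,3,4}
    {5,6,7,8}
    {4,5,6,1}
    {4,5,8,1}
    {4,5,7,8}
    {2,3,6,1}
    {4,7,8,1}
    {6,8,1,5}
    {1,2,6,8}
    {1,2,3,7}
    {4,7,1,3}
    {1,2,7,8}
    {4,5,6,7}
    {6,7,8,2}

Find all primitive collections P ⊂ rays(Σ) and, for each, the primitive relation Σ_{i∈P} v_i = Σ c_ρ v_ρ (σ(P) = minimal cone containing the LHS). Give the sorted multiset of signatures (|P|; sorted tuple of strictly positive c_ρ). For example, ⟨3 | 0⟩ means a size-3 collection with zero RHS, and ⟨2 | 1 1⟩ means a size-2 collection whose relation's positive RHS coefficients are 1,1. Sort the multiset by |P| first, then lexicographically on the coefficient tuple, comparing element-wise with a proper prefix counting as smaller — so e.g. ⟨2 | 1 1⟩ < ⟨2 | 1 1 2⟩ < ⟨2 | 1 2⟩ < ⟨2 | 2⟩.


|primitive collections| = 7. Relations:

  P = {2,4}:  v_{2} + v_{4} = v_{6} ; sig = ⟨2 | 1⟩
  P = {3,8}:  v_{3} + v_{8} = v_{2} ; sig = ⟨2 | 1⟩
  P = {2,5}:  v_{2} + v_{5} = 2·v_{6} + v_{8} ; sig = ⟨2 | 1 2⟩
  P = {3,5}:  v_{3} + v_{5} = 2·v_{6} ; sig = ⟨2 | 2⟩
  P = {1,6,7}:  v_{1} + v_{6} + v_{7} = 0 ; sig = ⟨3 | 0⟩
  P = {4,6,8}:  v_{4} + v_{6} + v_{8} = v_{5} ; sig = ⟨3 | 1⟩
  P = {1,5,7}:  v_{1} + v_{5} + v_{7} = v_{4} + v_{8} ; sig = ⟨3 | 1 1⟩

Sorted signature multiset PRS(X):
    |P|=2: 4 collections, coeffs (1), (1), (1,2), (2)
    |P|=3: 3 collections, coeffs (), (1), (1,1)
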